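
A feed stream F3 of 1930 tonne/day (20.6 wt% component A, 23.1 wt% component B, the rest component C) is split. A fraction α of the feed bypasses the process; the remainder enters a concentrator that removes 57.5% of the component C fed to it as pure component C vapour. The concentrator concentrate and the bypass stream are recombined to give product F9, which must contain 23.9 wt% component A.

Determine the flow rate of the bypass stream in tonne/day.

All 1930×0.206 = 397.58 tonne/day of component A reaches F9, so F9 = 397.58/0.239 = 1663.5 tonne/day and vapour = 266.49 tonne/day.
The evaporator receives (1−α)·1930 of feed at 0.563 component C and removes 0.575 of that component C:
0.575×0.563×(1−α)×1930 = 266.49
(1−α) = 266.49/624.79 = 0.4265;  α = 0.5735.
Bypass flow = 0.5735×1930 = 1106.8 tonne/day.

1107 tonne/day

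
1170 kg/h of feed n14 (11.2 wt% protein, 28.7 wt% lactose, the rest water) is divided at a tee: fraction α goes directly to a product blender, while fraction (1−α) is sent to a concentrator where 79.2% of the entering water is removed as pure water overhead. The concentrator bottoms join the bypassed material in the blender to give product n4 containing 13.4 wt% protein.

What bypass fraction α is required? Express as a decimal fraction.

All 1170×0.112 = 131.04 kg/h of protein reaches n4, so n4 = 131.04/0.134 = 977.91 kg/h and vapour = 192.09 kg/h.
The evaporator receives (1−α)·1170 of feed at 0.601 water and removes 0.792 of that water:
0.792×0.601×(1−α)×1170 = 192.09
(1−α) = 192.09/556.91 = 0.3449;  α = 0.6551.

0.655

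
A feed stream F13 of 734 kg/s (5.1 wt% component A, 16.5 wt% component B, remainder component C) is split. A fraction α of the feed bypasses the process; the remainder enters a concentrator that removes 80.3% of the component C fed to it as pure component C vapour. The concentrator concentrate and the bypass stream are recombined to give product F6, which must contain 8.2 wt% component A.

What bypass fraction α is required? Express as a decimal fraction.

All 734×0.051 = 37.434 kg/s of component A reaches F6, so F6 = 37.434/0.082 = 456.51 kg/s and vapour = 277.49 kg/s.
The evaporator receives (1−α)·734 of feed at 0.784 component C and removes 0.803 of that component C:
0.803×0.784×(1−α)×734 = 277.49
(1−α) = 277.49/462.09 = 0.6005;  α = 0.3995.

0.399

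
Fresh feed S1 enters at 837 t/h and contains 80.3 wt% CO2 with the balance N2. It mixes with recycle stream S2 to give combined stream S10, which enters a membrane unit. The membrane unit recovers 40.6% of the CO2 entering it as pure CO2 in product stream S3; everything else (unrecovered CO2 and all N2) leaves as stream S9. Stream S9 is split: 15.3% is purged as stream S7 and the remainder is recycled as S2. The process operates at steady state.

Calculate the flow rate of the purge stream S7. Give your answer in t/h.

N2 enters only via S1 and leaves only via the purge: 837×0.197 = 0.153×(N2 in S9), and the membrane unit passes all N2, so N2 in S10 = N2 in S9 = 1077.7 t/h.
CO2 in S10: m_A = 837×0.803 + (1−0.153)·(1−0.406)·m_A, so m_A = 672.11/0.4969 = 1352.7 t/h.
S9 = (1−0.406)×1352.7 + 1077.7 = 1881.2 t/h.
Purge S7 = 0.153×1881.2 = 287.82 t/h.

287.8 t/h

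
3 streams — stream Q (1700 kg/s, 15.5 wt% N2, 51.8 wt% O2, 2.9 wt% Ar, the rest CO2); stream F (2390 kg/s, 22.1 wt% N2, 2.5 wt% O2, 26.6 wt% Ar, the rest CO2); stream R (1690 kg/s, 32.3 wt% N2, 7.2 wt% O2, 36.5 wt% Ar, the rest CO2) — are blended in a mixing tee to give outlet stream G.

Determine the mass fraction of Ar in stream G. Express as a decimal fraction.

Total flow out = 1700 + 2390 + 1690 = 5780 kg/s.
Ar in = 1700×0.029 + 2390×0.266 + 1690×0.365 = 1301.9 kg/s.
Ar mass fraction in G = 1301.9/5780 = 0.225.

0.225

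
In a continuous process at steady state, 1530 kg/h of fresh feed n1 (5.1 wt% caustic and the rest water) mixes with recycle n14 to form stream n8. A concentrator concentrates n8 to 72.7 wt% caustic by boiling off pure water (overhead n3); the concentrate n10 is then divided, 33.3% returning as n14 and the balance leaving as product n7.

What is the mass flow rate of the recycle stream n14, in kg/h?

53.59 kg/h

Overall caustic balance (none leaves overhead): caustic in fresh feed = caustic in product, i.e. 1530×0.051 = (1−0.333)·n10·0.727.
n10 = 78.03/(0.727×0.667) = 160.92 kg/h.
Recycle n14 = 0.333×160.92 = 53.585 kg/h.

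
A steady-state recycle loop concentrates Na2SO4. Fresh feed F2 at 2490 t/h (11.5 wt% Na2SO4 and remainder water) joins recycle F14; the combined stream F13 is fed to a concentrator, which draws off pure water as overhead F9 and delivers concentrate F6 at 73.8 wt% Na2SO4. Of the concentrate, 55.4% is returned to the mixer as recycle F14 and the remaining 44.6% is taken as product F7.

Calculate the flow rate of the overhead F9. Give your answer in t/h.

2102 t/h

Overall Na2SO4 balance (none leaves overhead): Na2SO4 in fresh feed = Na2SO4 in product, i.e. 2490×0.115 = (1−0.554)·F6·0.738.
F6 = 286.35/(0.738×0.446) = 869.97 t/h.
Recycle F14 = 0.554×869.97 = 481.97 t/h.
Combined feed F13 = 2490 + 481.97 = 2972 t/h.
Overhead F9 = F13 − F6 = 2972 − 869.97 = 2102 t/h.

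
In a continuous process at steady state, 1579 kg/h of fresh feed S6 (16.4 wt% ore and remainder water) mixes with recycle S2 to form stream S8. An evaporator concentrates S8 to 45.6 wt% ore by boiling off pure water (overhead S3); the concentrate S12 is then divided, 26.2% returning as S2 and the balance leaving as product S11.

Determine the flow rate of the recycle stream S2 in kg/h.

Overall ore balance (none leaves overhead): ore in fresh feed = ore in product, i.e. 1579×0.164 = (1−0.262)·S12·0.456.
S12 = 258.96/(0.456×0.738) = 769.49 kg/h.
Recycle S2 = 0.262×769.49 = 201.61 kg/h.

201.6 kg/h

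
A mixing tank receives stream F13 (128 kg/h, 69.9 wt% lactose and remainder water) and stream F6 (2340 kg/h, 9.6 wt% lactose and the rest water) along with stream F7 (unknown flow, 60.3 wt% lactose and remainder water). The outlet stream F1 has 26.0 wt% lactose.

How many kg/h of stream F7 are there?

Let F7 be the unknown flow. Total out = 2468 + F7.
lactose balance: 314.11 + 0.603·F7 = 0.260·(2468 + F7)
(0.603 − 0.260)·F7 = 0.260×2468 − 314.11 = 327.57
F7 = 327.57 / 0.343 = 955.01 kg/h

955 kg/h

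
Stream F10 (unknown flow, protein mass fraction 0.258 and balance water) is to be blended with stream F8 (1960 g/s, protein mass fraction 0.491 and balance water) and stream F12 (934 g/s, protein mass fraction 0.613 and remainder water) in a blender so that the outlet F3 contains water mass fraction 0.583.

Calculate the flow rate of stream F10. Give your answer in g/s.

Let F10 be the unknown flow. Total out = 2894 + F10.
water balance: 1359.1 + 0.742·F10 = 0.583·(2894 + F10)
(0.742 − 0.583)·F10 = 0.583×2894 − 1359.1 = 328.1
F10 = 328.1 / 0.159 = 2063.5 g/s

2064 g/s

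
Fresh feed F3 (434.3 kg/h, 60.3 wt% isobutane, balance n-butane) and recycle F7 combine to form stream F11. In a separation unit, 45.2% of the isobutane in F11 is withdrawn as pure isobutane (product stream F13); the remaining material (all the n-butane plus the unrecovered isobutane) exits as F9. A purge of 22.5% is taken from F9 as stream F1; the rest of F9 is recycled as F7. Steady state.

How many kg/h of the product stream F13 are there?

isobutane in F11: m_A = 434.3×0.603 + (1−0.225)·(1−0.452)·m_A, so m_A = 261.88/0.5753 = 455.21 kg/h.
Product F13 = 0.452×455.21 = 205.76 kg/h.

205.8 kg/h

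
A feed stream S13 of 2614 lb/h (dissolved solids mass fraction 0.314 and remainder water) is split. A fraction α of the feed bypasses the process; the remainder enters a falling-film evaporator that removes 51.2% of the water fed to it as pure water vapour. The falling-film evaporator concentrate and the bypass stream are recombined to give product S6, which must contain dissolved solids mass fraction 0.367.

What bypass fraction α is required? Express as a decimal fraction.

0.589

All 2614×0.314 = 820.8 lb/h of dissolved solids reaches S6, so S6 = 820.8/0.367 = 2236.5 lb/h and vapour = 377.5 lb/h.
The evaporator receives (1−α)·2614 of feed at 0.686 water and removes 0.512 of that water:
0.512×0.686×(1−α)×2614 = 377.5
(1−α) = 377.5/918.12 = 0.4112;  α = 0.5888.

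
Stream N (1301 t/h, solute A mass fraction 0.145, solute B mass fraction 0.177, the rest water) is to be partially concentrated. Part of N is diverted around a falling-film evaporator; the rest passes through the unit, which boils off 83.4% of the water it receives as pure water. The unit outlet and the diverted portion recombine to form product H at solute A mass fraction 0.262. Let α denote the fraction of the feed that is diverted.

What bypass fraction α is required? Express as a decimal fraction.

0.210

All 1301×0.145 = 188.64 t/h of solute A reaches H, so H = 188.64/0.262 = 720.02 t/h and vapour = 580.98 t/h.
The evaporator receives (1−α)·1301 of feed at 0.678 water and removes 0.834 of that water:
0.834×0.678×(1−α)×1301 = 580.98
(1−α) = 580.98/735.65 = 0.7897;  α = 0.2103.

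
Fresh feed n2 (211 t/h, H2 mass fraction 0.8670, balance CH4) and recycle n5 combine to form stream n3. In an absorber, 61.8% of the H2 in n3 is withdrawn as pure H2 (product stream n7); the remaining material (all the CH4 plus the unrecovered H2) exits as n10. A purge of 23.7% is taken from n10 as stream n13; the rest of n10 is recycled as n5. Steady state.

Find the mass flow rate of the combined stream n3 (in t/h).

CH4 enters only via n2 and leaves only via the purge: 211×0.133 = 0.237×(CH4 in n10), and the absorber passes all CH4, so CH4 in n3 = CH4 in n10 = 118.41 t/h.
H2 in n3: m_A = 211×0.867 + (1−0.237)·(1−0.618)·m_A, so m_A = 182.94/0.7085 = 258.19 t/h.
n3 = 258.19 + 118.41 = 376.6 t/h.

376.6 t/h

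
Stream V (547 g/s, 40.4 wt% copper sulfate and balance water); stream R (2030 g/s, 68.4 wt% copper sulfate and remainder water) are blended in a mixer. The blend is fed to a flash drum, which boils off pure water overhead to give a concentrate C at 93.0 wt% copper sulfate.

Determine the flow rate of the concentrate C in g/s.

1731 g/s

copper sulfate entering = 547×0.404 + 2030×0.684 = 1609.5 g/s.
All copper sulfate reports to C, so C = 1609.5/0.930 = 1730.7 g/s.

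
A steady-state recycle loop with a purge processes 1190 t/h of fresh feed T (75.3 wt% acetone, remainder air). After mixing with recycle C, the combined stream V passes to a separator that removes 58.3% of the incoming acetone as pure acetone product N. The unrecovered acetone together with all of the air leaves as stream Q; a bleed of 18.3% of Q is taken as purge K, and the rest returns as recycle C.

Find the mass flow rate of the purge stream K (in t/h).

397.6 t/h

air enters only via T and leaves only via the purge: 1190×0.247 = 0.183×(air in Q), and the separator passes all air, so air in V = air in Q = 1606.2 t/h.
acetone in V: m_A = 1190×0.753 + (1−0.183)·(1−0.583)·m_A, so m_A = 896.07/0.6593 = 1359.1 t/h.
Q = (1−0.583)×1359.1 + 1606.2 = 2172.9 t/h.
Purge K = 0.183×2172.9 = 397.64 t/h.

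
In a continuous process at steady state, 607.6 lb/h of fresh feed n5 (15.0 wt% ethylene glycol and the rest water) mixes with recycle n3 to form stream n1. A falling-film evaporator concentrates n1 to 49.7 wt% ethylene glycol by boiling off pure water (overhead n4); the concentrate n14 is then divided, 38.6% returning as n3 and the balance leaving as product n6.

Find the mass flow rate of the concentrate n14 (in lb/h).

298.7 lb/h

Overall ethylene glycol balance (none leaves overhead): ethylene glycol in fresh feed = ethylene glycol in product, i.e. 607.6×0.150 = (1−0.386)·n14·0.497.
n14 = 91.14/(0.497×0.614) = 298.66 lb/h.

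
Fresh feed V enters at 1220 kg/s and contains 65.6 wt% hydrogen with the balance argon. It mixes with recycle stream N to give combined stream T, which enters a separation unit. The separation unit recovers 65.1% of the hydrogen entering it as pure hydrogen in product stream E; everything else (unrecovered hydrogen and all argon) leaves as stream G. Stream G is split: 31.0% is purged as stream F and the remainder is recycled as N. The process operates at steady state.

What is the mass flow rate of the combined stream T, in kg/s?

argon enters only via V and leaves only via the purge: 1220×0.344 = 0.310×(argon in G), and the separation unit passes all argon, so argon in T = argon in G = 1353.8 kg/s.
hydrogen in T: m_A = 1220×0.656 + (1−0.310)·(1−0.651)·m_A, so m_A = 800.32/0.7592 = 1054.2 kg/s.
T = 1054.2 + 1353.8 = 2408 kg/s.

2408 kg/s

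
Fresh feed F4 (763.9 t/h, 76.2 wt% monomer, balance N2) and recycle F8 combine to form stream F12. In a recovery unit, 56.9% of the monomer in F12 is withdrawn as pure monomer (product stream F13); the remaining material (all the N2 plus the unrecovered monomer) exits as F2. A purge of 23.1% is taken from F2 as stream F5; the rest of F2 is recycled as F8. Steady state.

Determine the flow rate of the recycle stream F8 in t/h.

N2 enters only via F4 and leaves only via the purge: 763.9×0.238 = 0.231×(N2 in F2), and the recovery unit passes all N2, so N2 in F12 = N2 in F2 = 787.05 t/h.
monomer in F12: m_A = 763.9×0.762 + (1−0.231)·(1−0.569)·m_A, so m_A = 582.09/0.6686 = 870.66 t/h.
F2 = (1−0.569)×870.66 + 787.05 = 1162.3 t/h.
Recycle F8 = (1−0.231)×1162.3 = 893.81 t/h.

893.8 t/h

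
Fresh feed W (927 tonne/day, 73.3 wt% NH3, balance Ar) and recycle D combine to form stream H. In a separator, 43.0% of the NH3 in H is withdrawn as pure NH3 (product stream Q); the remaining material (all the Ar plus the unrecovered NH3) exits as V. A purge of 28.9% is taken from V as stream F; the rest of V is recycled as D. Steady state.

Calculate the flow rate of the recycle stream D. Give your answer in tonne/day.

1072 tonne/day

Ar enters only via W and leaves only via the purge: 927×0.267 = 0.289×(Ar in V), and the separator passes all Ar, so Ar in H = Ar in V = 856.43 tonne/day.
NH3 in H: m_A = 927×0.733 + (1−0.289)·(1−0.430)·m_A, so m_A = 679.49/0.5947 = 1142.5 tonne/day.
V = (1−0.430)×1142.5 + 856.43 = 1507.7 tonne/day.
Recycle D = (1−0.289)×1507.7 = 1072 tonne/day.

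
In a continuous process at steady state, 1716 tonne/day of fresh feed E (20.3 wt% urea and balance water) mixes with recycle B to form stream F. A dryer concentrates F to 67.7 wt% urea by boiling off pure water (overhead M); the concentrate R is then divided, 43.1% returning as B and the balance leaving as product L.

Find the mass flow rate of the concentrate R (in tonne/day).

904.3 tonne/day

Overall urea balance (none leaves overhead): urea in fresh feed = urea in product, i.e. 1716×0.203 = (1−0.431)·R·0.677.
R = 348.35/(0.677×0.569) = 904.3 tonne/day.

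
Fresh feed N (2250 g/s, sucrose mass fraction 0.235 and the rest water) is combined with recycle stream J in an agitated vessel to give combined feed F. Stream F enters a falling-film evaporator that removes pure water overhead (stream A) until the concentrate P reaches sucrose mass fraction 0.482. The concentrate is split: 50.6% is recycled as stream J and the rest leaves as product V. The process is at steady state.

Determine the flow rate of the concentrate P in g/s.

Overall sucrose balance (none leaves overhead): sucrose in fresh feed = sucrose in product, i.e. 2250×0.235 = (1−0.506)·P·0.482.
P = 528.75/(0.482×0.494) = 2220.6 g/s.

2221 g/s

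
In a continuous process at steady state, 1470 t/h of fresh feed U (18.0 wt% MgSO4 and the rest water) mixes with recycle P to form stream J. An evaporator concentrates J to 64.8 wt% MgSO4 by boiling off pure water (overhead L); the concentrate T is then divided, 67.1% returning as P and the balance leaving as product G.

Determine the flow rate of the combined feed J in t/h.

2303 t/h

Overall MgSO4 balance (none leaves overhead): MgSO4 in fresh feed = MgSO4 in product, i.e. 1470×0.180 = (1−0.671)·T·0.648.
T = 264.6/(0.648×0.329) = 1241.1 t/h.
Recycle P = 0.671×1241.1 = 832.8 t/h.
Combined feed J = 1470 + 832.8 = 2302.8 t/h.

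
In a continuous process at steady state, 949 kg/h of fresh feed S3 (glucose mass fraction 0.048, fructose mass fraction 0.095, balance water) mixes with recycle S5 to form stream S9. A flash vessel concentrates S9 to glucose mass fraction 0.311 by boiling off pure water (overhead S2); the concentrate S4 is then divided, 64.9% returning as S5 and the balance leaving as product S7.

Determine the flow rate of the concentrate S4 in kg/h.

417.3 kg/h

Overall glucose balance (none leaves overhead): glucose in fresh feed = glucose in product, i.e. 949×0.048 = (1−0.649)·S4·0.311.
S4 = 45.552/(0.311×0.351) = 417.29 kg/h.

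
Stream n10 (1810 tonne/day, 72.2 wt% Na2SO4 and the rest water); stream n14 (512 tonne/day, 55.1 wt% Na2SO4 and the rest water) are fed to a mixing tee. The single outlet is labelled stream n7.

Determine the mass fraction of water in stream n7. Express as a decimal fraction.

Total flow out = 1810 + 512 = 2322 tonne/day.
water in = 1810×0.278 + 512×0.449 = 733.07 tonne/day.
water mass fraction in n7 = 733.07/2322 = 0.316.

0.316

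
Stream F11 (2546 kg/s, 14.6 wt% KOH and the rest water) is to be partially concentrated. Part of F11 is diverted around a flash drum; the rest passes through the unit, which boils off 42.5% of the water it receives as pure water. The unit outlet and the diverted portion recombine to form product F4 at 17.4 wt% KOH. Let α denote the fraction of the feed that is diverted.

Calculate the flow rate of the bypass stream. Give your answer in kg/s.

1417 kg/s

All 2546×0.146 = 371.72 kg/s of KOH reaches F4, so F4 = 371.72/0.174 = 2136.3 kg/s and vapour = 409.7 kg/s.
The evaporator receives (1−α)·2546 of feed at 0.854 water and removes 0.425 of that water:
0.425×0.854×(1−α)×2546 = 409.7
(1−α) = 409.7/924.07 = 0.4434;  α = 0.5566.
Bypass flow = 0.5566×2546 = 1417.2 kg/s.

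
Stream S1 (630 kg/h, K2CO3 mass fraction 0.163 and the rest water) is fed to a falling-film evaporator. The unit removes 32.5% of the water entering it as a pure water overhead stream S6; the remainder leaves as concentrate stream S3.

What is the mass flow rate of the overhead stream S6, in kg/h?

171.4 kg/h

water entering = 630×0.837 = 527.31 kg/h; overhead removed = 0.325×527.31 = 171.38 kg/h.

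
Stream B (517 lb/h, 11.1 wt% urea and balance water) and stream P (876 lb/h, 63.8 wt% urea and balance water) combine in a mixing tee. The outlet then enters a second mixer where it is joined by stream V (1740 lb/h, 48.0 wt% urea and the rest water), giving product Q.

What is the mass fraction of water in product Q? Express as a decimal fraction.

Overall, product flow = 3133 lb/h.
water in = 517×0.889 + 876×0.362 + 1740×0.520 = 1681.5 lb/h.
water fraction in Q = 0.5367.

0.5367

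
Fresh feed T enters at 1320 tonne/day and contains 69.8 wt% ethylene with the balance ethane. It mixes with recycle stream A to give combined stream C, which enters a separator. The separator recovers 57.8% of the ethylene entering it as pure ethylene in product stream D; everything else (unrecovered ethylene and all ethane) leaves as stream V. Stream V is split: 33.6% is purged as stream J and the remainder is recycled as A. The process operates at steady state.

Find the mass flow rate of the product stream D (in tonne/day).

739.9 tonne/day

ethylene in C: m_A = 1320×0.698 + (1−0.336)·(1−0.578)·m_A, so m_A = 921.36/0.7198 = 1280 tonne/day.
Product D = 0.578×1280 = 739.86 tonne/day.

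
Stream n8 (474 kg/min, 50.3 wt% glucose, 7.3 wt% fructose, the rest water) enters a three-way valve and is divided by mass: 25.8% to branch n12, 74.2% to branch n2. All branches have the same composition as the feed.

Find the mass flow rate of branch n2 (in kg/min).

351.7 kg/min

Branch n2 flow = 0.742×474 = 351.71 kg/min.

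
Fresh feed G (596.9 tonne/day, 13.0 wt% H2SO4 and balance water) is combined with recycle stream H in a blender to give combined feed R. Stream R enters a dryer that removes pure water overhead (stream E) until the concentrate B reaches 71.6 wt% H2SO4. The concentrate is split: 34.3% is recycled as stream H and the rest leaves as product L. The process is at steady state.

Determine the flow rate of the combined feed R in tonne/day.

Overall H2SO4 balance (none leaves overhead): H2SO4 in fresh feed = H2SO4 in product, i.e. 596.9×0.130 = (1−0.343)·B·0.716.
B = 77.597/(0.716×0.657) = 164.96 tonne/day.
Recycle H = 0.343×164.96 = 56.58 tonne/day.
Combined feed R = 596.9 + 56.58 = 653.48 tonne/day.

653.5 tonne/day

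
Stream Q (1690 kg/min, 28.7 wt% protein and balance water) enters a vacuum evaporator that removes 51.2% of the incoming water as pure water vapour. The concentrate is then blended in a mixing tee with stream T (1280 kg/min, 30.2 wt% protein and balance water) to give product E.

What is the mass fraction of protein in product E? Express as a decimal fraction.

Vapour removed = 0.512×0.713×1690 = 616.94 kg/min; concentrate = 1073.1 kg/min.
protein reaching the mixer = 485.03 (from concentrate) + 1280×0.302 = 871.59 kg/min.
Product flow = 1073.1 + 1280 = 2353.1 kg/min; protein fraction = 0.370.

0.370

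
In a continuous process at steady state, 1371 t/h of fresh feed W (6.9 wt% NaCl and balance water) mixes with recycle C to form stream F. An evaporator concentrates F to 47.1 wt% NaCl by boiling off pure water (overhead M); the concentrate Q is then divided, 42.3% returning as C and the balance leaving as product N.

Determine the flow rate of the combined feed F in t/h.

1518 t/h

Overall NaCl balance (none leaves overhead): NaCl in fresh feed = NaCl in product, i.e. 1371×0.069 = (1−0.423)·Q·0.471.
Q = 94.599/(0.471×0.577) = 348.09 t/h.
Recycle C = 0.423×348.09 = 147.24 t/h.
Combined feed F = 1371 + 147.24 = 1518.2 t/h.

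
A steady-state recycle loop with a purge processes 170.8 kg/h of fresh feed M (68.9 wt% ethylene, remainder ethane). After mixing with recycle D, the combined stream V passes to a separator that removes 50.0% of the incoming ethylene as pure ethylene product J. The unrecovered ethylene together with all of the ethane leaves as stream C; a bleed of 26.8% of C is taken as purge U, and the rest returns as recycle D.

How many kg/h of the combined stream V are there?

383.8 kg/h

ethane enters only via M and leaves only via the purge: 170.8×0.311 = 0.268×(ethane in C), and the separator passes all ethane, so ethane in V = ethane in C = 198.2 kg/h.
ethylene in V: m_A = 170.8×0.689 + (1−0.268)·(1−0.500)·m_A, so m_A = 117.68/0.6340 = 185.62 kg/h.
V = 185.62 + 198.2 = 383.82 kg/h.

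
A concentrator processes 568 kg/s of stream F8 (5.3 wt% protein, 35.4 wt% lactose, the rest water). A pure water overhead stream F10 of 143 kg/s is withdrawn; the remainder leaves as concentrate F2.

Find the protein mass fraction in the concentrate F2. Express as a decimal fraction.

0.071

protein is not removed: 568×0.053 = 30.104 kg/s of protein enters F2.
Concentrate = 568 − 143 = 425 kg/s.
Mass fraction = 30.104/425 = 0.071.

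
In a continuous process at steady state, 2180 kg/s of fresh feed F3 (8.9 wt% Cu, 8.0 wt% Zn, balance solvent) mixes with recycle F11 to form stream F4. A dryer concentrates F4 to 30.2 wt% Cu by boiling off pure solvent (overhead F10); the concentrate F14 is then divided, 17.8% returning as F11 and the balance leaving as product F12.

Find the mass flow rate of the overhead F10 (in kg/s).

Overall Cu balance (none leaves overhead): Cu in fresh feed = Cu in product, i.e. 2180×0.089 = (1−0.178)·F14·0.302.
F14 = 194.02/(0.302×0.822) = 781.57 kg/s.
Recycle F11 = 0.178×781.57 = 139.12 kg/s.
Combined feed F4 = 2180 + 139.12 = 2319.1 kg/s.
Overhead F10 = F4 − F14 = 2319.1 − 781.57 = 1537.5 kg/s.

1538 kg/s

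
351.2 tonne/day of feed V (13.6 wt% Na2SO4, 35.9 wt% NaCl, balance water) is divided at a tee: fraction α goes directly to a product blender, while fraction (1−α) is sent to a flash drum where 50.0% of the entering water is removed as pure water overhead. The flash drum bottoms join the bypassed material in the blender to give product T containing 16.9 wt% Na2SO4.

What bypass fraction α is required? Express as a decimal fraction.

All 351.2×0.136 = 47.763 tonne/day of Na2SO4 reaches T, so T = 47.763/0.169 = 282.62 tonne/day and vapour = 68.578 tonne/day.
The evaporator receives (1−α)·351.2 of feed at 0.505 water and removes 0.500 of that water:
0.500×0.505×(1−α)×351.2 = 68.578
(1−α) = 68.578/88.678 = 0.7733;  α = 0.2267.

0.227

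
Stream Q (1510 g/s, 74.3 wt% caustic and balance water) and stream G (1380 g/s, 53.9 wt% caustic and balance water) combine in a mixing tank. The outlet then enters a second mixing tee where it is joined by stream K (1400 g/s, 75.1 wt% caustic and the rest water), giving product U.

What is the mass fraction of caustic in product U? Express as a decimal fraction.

Overall, product flow = 4290 g/s.
caustic in = 1510×0.743 + 1380×0.539 + 1400×0.751 = 2917.2 g/s.
caustic fraction in U = 0.680.

0.680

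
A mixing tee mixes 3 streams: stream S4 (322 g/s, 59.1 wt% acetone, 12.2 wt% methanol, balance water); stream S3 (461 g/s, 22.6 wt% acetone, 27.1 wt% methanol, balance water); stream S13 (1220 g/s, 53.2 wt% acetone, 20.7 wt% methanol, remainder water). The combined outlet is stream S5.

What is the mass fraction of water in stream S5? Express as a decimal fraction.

0.3209

Total flow out = 322 + 461 + 1220 = 2003 g/s.
water in = 322×0.287 + 461×0.503 + 1220×0.261 = 642.72 g/s.
water mass fraction in S5 = 642.72/2003 = 0.3209.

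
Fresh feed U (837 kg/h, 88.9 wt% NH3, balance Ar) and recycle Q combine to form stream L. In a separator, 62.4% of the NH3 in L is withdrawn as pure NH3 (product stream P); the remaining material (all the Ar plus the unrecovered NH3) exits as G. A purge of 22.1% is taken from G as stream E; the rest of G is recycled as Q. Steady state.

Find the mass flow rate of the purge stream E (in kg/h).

180.4 kg/h

Ar enters only via U and leaves only via the purge: 837×0.111 = 0.221×(Ar in G), and the separator passes all Ar, so Ar in L = Ar in G = 420.39 kg/h.
NH3 in L: m_A = 837×0.889 + (1−0.221)·(1−0.624)·m_A, so m_A = 744.09/0.7071 = 1052.3 kg/h.
G = (1−0.624)×1052.3 + 420.39 = 816.07 kg/h.
Purge E = 0.221×816.07 = 180.35 kg/h.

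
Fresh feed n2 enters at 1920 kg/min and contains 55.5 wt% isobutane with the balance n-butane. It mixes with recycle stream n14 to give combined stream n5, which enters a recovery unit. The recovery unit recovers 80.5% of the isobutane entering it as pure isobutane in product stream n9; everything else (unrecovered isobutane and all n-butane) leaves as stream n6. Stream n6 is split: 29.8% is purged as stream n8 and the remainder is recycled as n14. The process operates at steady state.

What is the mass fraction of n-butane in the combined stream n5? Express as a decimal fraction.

n-butane enters only via n2 and leaves only via the purge: 1920×0.445 = 0.298×(n-butane in n6), and the recovery unit passes all n-butane, so n-butane in n5 = n-butane in n6 = 2867.1 kg/min.
isobutane in n5: m_A = 1920×0.555 + (1−0.298)·(1−0.805)·m_A, so m_A = 1065.6/0.8631 = 1234.6 kg/min.
n5 = 1234.6 + 2867.1 = 4101.7 kg/min.
n-butane fraction in n5 = 2867.1/4101.7 = 0.699.

0.699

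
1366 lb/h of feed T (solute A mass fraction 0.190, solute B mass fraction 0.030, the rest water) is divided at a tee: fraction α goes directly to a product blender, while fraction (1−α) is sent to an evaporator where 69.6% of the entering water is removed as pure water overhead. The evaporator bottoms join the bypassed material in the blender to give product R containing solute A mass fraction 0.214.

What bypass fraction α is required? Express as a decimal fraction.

All 1366×0.190 = 259.54 lb/h of solute A reaches R, so R = 259.54/0.214 = 1212.8 lb/h and vapour = 153.2 lb/h.
The evaporator receives (1−α)·1366 of feed at 0.780 water and removes 0.696 of that water:
0.696×0.780×(1−α)×1366 = 153.2
(1−α) = 153.2/741.57 = 0.2066;  α = 0.7934.

0.793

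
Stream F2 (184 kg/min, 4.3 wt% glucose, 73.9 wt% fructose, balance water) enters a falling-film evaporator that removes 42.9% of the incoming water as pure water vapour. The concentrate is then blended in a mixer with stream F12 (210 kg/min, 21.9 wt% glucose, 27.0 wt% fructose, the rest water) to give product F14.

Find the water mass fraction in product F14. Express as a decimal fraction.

0.346

Vapour removed = 0.429×0.218×184 = 17.208 kg/min; concentrate = 166.79 kg/min.
water reaching the mixer = 22.904 (from concentrate) + 210×0.511 = 130.21 kg/min.
Product flow = 166.79 + 210 = 376.79 kg/min; water fraction = 0.346.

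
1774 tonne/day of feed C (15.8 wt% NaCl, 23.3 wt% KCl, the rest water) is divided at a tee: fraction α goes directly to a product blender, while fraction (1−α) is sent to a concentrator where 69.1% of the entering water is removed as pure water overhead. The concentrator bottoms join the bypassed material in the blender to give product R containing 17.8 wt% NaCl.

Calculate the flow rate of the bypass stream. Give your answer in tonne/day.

1300 tonne/day

All 1774×0.158 = 280.29 tonne/day of NaCl reaches R, so R = 280.29/0.178 = 1574.7 tonne/day and vapour = 199.33 tonne/day.
The evaporator receives (1−α)·1774 of feed at 0.609 water and removes 0.691 of that water:
0.691×0.609×(1−α)×1774 = 199.33
(1−α) = 199.33/746.53 = 0.2670;  α = 0.7330.
Bypass flow = 0.7330×1774 = 1300.3 tonne/day.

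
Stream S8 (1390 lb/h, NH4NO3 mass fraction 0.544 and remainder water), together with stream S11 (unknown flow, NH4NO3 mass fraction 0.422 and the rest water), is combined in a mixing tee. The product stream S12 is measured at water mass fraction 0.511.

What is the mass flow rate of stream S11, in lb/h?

1141 lb/h

Let S11 be the unknown flow. Total out = 1390 + S11.
water balance: 633.84 + 0.578·S11 = 0.511·(1390 + S11)
(0.578 − 0.511)·S11 = 0.511×1390 − 633.84 = 76.45
S11 = 76.45 / 0.067 = 1141 lb/h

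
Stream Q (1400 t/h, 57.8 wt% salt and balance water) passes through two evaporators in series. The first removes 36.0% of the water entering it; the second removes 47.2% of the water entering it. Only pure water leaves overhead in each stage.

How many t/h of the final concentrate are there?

1009 t/h

water in feed = 1400×0.422 = 590.8 t/h.
After stage 1: water left = (1−0.360)×590.8 = 378.11; stream total = 1187.3 t/h.
After stage 2: water left = (1−0.472)×378.11 = 199.64; final concentrate = 1008.8 t/h.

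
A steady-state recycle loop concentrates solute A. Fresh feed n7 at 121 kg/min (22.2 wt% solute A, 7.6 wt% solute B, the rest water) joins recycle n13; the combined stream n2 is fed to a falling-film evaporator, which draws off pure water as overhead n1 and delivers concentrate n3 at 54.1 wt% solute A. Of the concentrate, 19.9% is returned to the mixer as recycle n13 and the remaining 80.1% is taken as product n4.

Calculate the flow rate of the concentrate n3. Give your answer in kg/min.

Overall solute A balance (none leaves overhead): solute A in fresh feed = solute A in product, i.e. 121×0.222 = (1−0.199)·n3·0.541.
n3 = 26.862/(0.541×0.801) = 61.988 kg/min.

61.99 kg/min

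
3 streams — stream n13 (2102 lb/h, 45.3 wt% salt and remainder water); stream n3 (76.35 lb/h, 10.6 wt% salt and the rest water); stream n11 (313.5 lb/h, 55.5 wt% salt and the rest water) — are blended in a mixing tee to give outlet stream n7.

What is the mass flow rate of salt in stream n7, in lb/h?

1134 lb/h

salt out = salt in = 2102×0.453 + 76.35×0.106 + 313.5×0.555 = 1134.3 lb/h.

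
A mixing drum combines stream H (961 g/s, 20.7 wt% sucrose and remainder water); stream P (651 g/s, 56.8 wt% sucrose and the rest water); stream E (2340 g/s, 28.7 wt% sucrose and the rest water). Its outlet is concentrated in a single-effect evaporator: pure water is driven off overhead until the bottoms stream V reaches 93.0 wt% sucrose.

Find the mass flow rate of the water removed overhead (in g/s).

sucrose entering = 961×0.207 + 651×0.568 + 2340×0.287 = 1240.3 g/s.
All sucrose reports to V, so V = 1240.3/0.930 = 1333.6 g/s.
Total feed = 3952 g/s; overhead = 3952 − 1333.6 = 2618.4 g/s.

2618 g/s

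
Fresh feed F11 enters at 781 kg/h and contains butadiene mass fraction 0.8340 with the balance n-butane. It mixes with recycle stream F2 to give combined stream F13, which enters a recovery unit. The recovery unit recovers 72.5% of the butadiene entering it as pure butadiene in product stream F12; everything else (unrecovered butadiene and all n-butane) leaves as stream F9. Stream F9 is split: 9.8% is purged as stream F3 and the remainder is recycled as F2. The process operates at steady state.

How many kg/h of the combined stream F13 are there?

n-butane enters only via F11 and leaves only via the purge: 781×0.166 = 0.098×(n-butane in F9), and the recovery unit passes all n-butane, so n-butane in F13 = n-butane in F9 = 1322.9 kg/h.
butadiene in F13: m_A = 781×0.834 + (1−0.098)·(1−0.725)·m_A, so m_A = 651.35/0.7520 = 866.22 kg/h.
F13 = 866.22 + 1322.9 = 2189.1 kg/h.

2189 kg/h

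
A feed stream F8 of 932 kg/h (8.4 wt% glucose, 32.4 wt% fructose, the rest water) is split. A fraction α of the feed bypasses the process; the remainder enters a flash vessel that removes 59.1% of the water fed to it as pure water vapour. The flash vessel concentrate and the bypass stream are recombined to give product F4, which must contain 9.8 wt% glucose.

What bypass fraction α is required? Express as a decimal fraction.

0.592

All 932×0.084 = 78.288 kg/h of glucose reaches F4, so F4 = 78.288/0.098 = 798.86 kg/h and vapour = 133.14 kg/h.
The evaporator receives (1−α)·932 of feed at 0.592 water and removes 0.591 of that water:
0.591×0.592×(1−α)×932 = 133.14
(1−α) = 133.14/326.08 = 0.4083;  α = 0.5917.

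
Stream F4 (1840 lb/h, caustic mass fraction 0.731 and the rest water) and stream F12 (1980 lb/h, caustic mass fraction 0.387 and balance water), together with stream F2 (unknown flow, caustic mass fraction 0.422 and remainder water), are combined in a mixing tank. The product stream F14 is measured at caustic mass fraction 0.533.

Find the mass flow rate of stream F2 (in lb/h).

677.8 lb/h

Let F2 be the unknown flow. Total out = 3820 + F2.
caustic balance: 2111.3 + 0.422·F2 = 0.533·(3820 + F2)
(0.422 − 0.533)·F2 = 0.533×3820 − 2111.3 = -75.24
F2 = -75.24 / -0.111 = 677.84 lb/h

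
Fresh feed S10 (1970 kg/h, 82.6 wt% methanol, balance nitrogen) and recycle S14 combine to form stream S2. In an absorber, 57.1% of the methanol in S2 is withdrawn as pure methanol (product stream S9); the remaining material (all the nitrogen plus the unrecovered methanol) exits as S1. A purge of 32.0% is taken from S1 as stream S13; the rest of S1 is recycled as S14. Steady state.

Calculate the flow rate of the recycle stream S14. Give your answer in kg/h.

nitrogen enters only via S10 and leaves only via the purge: 1970×0.174 = 0.320×(nitrogen in S1), and the absorber passes all nitrogen, so nitrogen in S2 = nitrogen in S1 = 1071.2 kg/h.
methanol in S2: m_A = 1970×0.826 + (1−0.320)·(1−0.571)·m_A, so m_A = 1627.2/0.7083 = 2297.4 kg/h.
S1 = (1−0.571)×2297.4 + 1071.2 = 2056.8 kg/h.
Recycle S14 = (1−0.320)×2056.8 = 1398.6 kg/h.

1399 kg/h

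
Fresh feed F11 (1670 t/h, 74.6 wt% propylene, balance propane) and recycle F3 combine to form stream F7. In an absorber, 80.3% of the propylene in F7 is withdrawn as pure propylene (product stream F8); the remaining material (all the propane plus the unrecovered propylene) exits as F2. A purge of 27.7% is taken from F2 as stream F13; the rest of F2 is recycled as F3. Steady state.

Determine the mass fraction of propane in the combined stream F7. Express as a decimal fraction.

0.5132

propane enters only via F11 and leaves only via the purge: 1670×0.254 = 0.277×(propane in F2), and the absorber passes all propane, so propane in F7 = propane in F2 = 1531.3 t/h.
propylene in F7: m_A = 1670×0.746 + (1−0.277)·(1−0.803)·m_A, so m_A = 1245.8/0.8576 = 1452.7 t/h.
F7 = 1452.7 + 1531.3 = 2984.1 t/h.
propane fraction in F7 = 1531.3/2984.1 = 0.5132.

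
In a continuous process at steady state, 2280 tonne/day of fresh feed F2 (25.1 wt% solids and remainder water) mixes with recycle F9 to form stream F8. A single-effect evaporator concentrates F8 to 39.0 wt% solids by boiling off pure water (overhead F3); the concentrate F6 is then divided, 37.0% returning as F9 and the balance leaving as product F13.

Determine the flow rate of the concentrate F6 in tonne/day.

Overall solids balance (none leaves overhead): solids in fresh feed = solids in product, i.e. 2280×0.251 = (1−0.370)·F6·0.390.
F6 = 572.28/(0.390×0.630) = 2329.2 tonne/day.

2329 tonne/day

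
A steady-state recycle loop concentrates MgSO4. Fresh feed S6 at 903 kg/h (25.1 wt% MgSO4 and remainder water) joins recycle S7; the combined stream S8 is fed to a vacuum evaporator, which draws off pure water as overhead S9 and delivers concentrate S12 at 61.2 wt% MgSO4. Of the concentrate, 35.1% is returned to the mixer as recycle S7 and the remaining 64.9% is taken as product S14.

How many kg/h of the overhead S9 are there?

532.7 kg/h

Overall MgSO4 balance (none leaves overhead): MgSO4 in fresh feed = MgSO4 in product, i.e. 903×0.251 = (1−0.351)·S12·0.612.
S12 = 226.65/(0.612×0.649) = 570.64 kg/h.
Recycle S7 = 0.351×570.64 = 200.3 kg/h.
Combined feed S8 = 903 + 200.3 = 1103.3 kg/h.
Overhead S9 = S8 − S12 = 1103.3 − 570.64 = 532.65 kg/h.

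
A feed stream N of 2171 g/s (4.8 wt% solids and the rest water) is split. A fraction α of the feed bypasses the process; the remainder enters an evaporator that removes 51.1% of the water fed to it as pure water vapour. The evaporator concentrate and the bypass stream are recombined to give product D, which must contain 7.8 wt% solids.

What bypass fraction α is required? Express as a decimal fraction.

All 2171×0.048 = 104.21 g/s of solids reaches D, so D = 104.21/0.078 = 1336 g/s and vapour = 835 g/s.
The evaporator receives (1−α)·2171 of feed at 0.952 water and removes 0.511 of that water:
0.511×0.952×(1−α)×2171 = 835
(1−α) = 835/1056.1 = 0.7906;  α = 0.2094.

0.209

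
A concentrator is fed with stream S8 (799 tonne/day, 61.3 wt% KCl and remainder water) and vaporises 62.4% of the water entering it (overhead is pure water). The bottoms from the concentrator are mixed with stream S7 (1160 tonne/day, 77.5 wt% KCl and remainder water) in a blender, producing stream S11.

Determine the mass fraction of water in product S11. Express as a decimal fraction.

Vapour removed = 0.624×0.387×799 = 192.95 tonne/day; concentrate = 606.05 tonne/day.
water reaching the mixer = 116.26 (from concentrate) + 1160×0.225 = 377.26 tonne/day.
Product flow = 606.05 + 1160 = 1766.1 tonne/day; water fraction = 0.214.

0.214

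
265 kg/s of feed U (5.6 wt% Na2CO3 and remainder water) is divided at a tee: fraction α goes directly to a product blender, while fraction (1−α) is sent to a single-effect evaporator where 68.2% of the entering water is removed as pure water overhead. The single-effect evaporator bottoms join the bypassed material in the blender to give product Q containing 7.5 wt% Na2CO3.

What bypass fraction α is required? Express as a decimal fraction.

0.607

All 265×0.056 = 14.84 kg/s of Na2CO3 reaches Q, so Q = 14.84/0.075 = 197.87 kg/s and vapour = 67.133 kg/s.
The evaporator receives (1−α)·265 of feed at 0.944 water and removes 0.682 of that water:
0.682×0.944×(1−α)×265 = 67.133
(1−α) = 67.133/170.61 = 0.3935;  α = 0.6065.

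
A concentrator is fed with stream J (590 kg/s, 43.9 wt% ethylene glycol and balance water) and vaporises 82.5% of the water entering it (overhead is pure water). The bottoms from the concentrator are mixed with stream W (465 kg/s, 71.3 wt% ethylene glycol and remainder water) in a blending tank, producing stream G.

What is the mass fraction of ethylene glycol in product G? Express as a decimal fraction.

0.755

Vapour removed = 0.825×0.561×590 = 273.07 kg/s; concentrate = 316.93 kg/s.
ethylene glycol reaching the mixer = 259.01 (from concentrate) + 465×0.713 = 590.55 kg/s.
Product flow = 316.93 + 465 = 781.93 kg/s; ethylene glycol fraction = 0.755.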